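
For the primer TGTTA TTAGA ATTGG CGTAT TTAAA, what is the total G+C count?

Base counts: C=1, A=8, T=11, G=5
G+C = 5 + 1 = 6

6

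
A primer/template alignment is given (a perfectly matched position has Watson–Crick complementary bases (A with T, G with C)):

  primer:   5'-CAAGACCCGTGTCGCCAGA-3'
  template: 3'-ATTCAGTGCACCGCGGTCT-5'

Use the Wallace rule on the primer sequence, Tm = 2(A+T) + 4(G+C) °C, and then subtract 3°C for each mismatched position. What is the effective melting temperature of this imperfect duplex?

50°C

Primer base counts: A=5, T=2, G=5, C=7 → A+T=7, G+C=12
Perfect-match Tm = 2(7) + 4(12) = 14 + 48 = 62°C
Mismatches (positions where the bases are not complementary): 4 (at positions 1, 5, 7, 12)
Effective Tm = 62 − 4×3 = 62 − 12 = 50°C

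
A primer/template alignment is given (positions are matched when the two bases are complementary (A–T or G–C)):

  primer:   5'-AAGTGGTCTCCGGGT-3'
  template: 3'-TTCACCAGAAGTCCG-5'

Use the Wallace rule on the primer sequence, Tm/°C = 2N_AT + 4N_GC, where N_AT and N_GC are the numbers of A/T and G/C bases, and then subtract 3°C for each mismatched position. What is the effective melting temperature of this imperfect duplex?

Primer base counts: A=2, T=4, G=6, C=3 → A+T=6, G+C=9
Perfect-match Tm = 2(6) + 4(9) = 12 + 36 = 48°C
Mismatches (positions where the bases are not complementary): 3 (at positions 10, 12, 15)
Effective Tm = 48 − 3×3 = 48 − 9 = 39°C

39°C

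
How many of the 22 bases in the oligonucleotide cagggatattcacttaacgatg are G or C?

9

C=4, A=7, G=5, T=6
Total G or C: 5 + 4 = 9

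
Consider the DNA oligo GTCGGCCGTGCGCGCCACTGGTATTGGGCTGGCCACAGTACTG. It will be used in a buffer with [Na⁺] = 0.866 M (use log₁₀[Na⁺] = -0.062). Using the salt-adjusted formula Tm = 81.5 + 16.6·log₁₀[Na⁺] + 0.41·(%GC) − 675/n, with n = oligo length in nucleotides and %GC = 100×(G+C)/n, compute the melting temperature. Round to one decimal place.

92.4°C

Length n = 43. Counting bases: T=9, A=5, G=16, C=13
G+C = 29, so %GC = 29/43 × 100 = 67.442%
Salt term: 16.6 × (-0.062) = -1.029
GC term: 0.41 × 67.442 = 27.651; length term: −675/43 = −15.698
Tm = 81.5 + (-1.029) + 27.651 − 15.698 = 92.424 → 92.4°C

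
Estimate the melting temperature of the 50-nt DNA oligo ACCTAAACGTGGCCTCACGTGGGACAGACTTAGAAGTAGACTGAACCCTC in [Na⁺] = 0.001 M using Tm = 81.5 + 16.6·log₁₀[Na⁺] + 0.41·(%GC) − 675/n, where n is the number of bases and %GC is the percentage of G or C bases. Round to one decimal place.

Length n = 50. T=9, A=15, C=14, G=12
G+C = 26, so %GC = 26/50 × 100 = 52%
Salt term: 16.6 × (-3) = -49.8
GC term: 0.41 × 52 = 21.32; length term: −675/50 = −13.5
Tm = 81.5 + (-49.8) + 21.32 − 13.5 = 39.52 → 39.5°C

39.5°C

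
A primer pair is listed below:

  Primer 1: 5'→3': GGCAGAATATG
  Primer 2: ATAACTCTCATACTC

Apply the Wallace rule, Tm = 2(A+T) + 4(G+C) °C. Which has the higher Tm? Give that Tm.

Primer 2, 40°C

Primer 1: A+T=6, G+C=5 → Tm = 2(6)+4(5) = 32°C
Primer 2: A+T=10, G+C=5 → Tm = 2(10)+4(5) = 40°C
32°C vs 40°C → primer 2 is higher.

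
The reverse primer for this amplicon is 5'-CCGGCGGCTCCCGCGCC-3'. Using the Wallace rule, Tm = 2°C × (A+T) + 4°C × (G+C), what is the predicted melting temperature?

Base counts: G=6, A=0, C=10, T=1
So N_AT = 1 and N_GC = 16.
Tm = 2(1) + 4(16) = 2 + 64 = 66°C

66°C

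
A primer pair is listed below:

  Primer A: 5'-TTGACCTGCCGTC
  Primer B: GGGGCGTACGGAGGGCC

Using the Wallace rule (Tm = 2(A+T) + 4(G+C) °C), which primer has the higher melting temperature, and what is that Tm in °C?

Primer A: A+T=5, G+C=8 → Tm = 2(5)+4(8) = 42°C
Primer B: A+T=3, G+C=14 → Tm = 2(3)+4(14) = 62°C
42°C vs 62°C → primer B is higher.

Primer B, 62°C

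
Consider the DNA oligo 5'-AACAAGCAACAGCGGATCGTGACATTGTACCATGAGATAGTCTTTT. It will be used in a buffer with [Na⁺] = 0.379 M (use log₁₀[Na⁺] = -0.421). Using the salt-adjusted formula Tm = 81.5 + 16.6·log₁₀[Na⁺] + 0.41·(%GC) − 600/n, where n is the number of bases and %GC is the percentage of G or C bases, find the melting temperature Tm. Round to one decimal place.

Length n = 46. Scanning the sequence gives C=9, G=10, A=15, T=12.
G+C = 19, so %GC = 19/46 × 100 = 41.304%
Salt term: 16.6 × (-0.421) = -6.989
GC term: 0.41 × 41.304 = 16.935; length term: −600/46 = −13.043
Tm = 81.5 + (-6.989) + 16.935 − 13.043 = 78.403 → 78.4°C

78.4°C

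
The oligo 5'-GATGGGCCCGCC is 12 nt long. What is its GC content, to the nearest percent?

Counting bases: G=5, T=1, C=5, A=1
G+C = 5 + 5 = 10 out of 12 bases
%GC = 10/12 × 100 = 83.33% ≈ 83%

83%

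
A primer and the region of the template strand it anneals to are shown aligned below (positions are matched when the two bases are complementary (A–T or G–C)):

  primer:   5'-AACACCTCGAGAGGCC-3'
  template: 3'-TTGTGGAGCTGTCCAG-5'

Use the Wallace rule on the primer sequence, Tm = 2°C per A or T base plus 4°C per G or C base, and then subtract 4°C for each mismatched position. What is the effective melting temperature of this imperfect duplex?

44°C

Primer base counts: A=5, T=1, G=4, C=6 → A+T=6, G+C=10
Perfect-match Tm = 2(6) + 4(10) = 12 + 40 = 52°C
Mismatches (positions where the bases are not complementary): 2 (at positions 11, 15)
Effective Tm = 52 − 2×4 = 52 − 8 = 44°C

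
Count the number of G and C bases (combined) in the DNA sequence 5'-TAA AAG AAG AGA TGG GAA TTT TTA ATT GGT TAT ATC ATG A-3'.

10

T=14, C=1, A=16, G=9
G+C = 9 + 1 = 10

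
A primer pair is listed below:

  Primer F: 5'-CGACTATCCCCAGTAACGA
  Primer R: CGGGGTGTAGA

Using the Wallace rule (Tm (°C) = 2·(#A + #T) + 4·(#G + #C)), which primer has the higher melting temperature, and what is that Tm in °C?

Primer F: A+T=9, G+C=10 → Tm = 2(9)+4(10) = 58°C
Primer R: A+T=4, G+C=7 → Tm = 2(4)+4(7) = 36°C
58°C vs 36°C → primer F is higher.

Primer F, 58°C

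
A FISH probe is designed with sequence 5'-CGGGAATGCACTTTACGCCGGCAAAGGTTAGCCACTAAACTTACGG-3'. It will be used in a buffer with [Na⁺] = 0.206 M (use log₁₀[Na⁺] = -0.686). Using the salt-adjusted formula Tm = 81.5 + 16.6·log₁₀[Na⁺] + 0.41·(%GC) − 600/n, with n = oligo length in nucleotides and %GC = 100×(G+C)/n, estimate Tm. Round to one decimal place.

Length n = 46. C=12, A=13, T=9, G=12
G+C = 24, so %GC = 24/46 × 100 = 52.174%
Salt term: 16.6 × (-0.686) = -11.388
GC term: 0.41 × 52.174 = 21.391; length term: −600/46 = −13.043
Tm = 81.5 + (-11.388) + 21.391 − 13.043 = 78.46 → 78.5°C

78.5°C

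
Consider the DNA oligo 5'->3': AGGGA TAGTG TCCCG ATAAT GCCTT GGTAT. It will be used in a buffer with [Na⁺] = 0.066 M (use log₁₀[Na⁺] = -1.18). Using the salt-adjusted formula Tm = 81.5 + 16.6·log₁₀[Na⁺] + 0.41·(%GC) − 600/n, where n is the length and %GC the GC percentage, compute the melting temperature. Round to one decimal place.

61.0°C

Length n = 30. Counting bases: A=7, G=9, C=5, T=9
G+C = 14, so %GC = 14/30 × 100 = 46.667%
Salt term: 16.6 × (-1.18) = -19.588
GC term: 0.41 × 46.667 = 19.133; length term: −600/30 = −20
Tm = 81.5 + (-19.588) + 19.133 − 20 = 61.045 → 61.0°C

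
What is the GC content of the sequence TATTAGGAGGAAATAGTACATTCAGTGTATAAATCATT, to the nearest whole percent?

Base counts: T=13, G=7, C=3, A=15
G+C = 7 + 3 = 10 out of 38 bases
%GC = 10/38 × 100 = 26.32% ≈ 26%

26%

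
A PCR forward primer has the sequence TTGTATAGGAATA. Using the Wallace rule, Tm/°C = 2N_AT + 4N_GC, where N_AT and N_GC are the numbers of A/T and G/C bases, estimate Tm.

Base counts: T=5, G=3, A=5, C=0
So N_AT = 10 and N_GC = 3.
Tm = 2(10) + 4(3) = 20 + 12 = 32°C

32°C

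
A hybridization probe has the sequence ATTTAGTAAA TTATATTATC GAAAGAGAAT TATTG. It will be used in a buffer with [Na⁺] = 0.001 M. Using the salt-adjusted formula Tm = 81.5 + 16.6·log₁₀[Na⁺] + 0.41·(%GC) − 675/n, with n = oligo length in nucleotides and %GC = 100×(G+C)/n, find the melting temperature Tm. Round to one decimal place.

Length n = 35. Counting bases: C=1, A=15, T=14, G=5
G+C = 6, so %GC = 6/35 × 100 = 17.143%
Salt term: 16.6 × (-3) = -49.8
GC term: 0.41 × 17.143 = 7.029; length term: −675/35 = −19.286
Tm = 81.5 + (-49.8) + 7.029 − 19.286 = 19.443 → 19.4°C

19.4°C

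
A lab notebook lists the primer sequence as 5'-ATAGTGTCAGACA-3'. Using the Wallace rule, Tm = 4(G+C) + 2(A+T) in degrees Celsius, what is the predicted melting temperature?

Counting bases: G=3, A=5, C=2, T=3
A+T = 8, G+C = 5
Tm = 2×8 + 4×5 = 36°C

36°C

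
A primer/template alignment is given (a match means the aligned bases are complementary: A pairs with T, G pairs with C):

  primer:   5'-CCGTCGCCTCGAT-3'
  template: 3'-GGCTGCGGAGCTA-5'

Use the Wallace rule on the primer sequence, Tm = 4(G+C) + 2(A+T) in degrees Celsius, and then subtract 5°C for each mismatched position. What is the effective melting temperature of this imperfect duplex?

39°C

Primer base counts: A=1, T=3, G=3, C=6 → A+T=4, G+C=9
Perfect-match Tm = 2(4) + 4(9) = 8 + 36 = 44°C
Mismatches (positions where the bases are not complementary): 1 (at position 4)
Effective Tm = 44 − 1×5 = 44 − 5 = 39°C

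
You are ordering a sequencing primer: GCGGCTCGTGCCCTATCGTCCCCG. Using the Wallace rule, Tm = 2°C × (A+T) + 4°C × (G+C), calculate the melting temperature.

84°C

T=5, G=7, C=11, A=1
AT pairs contribute 6, GC pairs contribute 18.
Tm = 4·18 + 2·6 = 72 + 12 = 84°C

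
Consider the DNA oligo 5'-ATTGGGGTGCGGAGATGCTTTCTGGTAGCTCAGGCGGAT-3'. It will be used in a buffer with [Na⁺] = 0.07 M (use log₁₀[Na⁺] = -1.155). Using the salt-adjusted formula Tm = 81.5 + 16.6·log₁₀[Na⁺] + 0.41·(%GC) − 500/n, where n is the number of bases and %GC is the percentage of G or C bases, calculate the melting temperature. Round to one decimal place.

72.6°C

Length n = 39. Base counts: C=6, G=16, A=6, T=11
G+C = 22, so %GC = 22/39 × 100 = 56.41%
Salt term: 16.6 × (-1.155) = -19.173
GC term: 0.41 × 56.41 = 23.128; length term: −500/39 = −12.821
Tm = 81.5 + (-19.173) + 23.128 − 12.821 = 72.634 → 72.6°C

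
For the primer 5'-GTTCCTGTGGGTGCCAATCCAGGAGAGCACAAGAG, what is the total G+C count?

Base counts: C=8, T=6, G=12, A=9
Total G or C: 12 + 8 = 20

20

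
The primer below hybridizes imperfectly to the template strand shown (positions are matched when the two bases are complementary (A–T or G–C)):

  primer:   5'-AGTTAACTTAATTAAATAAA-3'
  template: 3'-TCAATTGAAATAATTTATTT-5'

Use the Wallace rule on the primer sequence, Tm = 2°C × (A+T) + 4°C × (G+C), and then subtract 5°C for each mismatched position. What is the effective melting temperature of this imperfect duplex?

Primer base counts: A=11, T=7, G=1, C=1 → A+T=18, G+C=2
Perfect-match Tm = 2(18) + 4(2) = 36 + 8 = 44°C
Mismatches (positions where the bases are not complementary): 1 (at position 10)
Effective Tm = 44 − 1×5 = 44 − 5 = 39°C

39°C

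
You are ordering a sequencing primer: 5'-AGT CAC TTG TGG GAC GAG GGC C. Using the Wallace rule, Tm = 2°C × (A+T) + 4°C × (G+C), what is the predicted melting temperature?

Counting bases: A=4, C=5, T=4, G=9
So N_AT = 8 and N_GC = 14.
Tm = 2(8) + 4(14) = 16 + 56 = 72°C

72°C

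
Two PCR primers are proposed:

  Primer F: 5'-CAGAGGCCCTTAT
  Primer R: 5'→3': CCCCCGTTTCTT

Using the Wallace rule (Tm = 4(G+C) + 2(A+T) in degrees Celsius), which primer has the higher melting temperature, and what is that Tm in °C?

Primer F, 40°C

Primer F: A+T=6, G+C=7 → Tm = 2(6)+4(7) = 40°C
Primer R: A+T=5, G+C=7 → Tm = 2(5)+4(7) = 38°C
40°C vs 38°C → primer F is higher.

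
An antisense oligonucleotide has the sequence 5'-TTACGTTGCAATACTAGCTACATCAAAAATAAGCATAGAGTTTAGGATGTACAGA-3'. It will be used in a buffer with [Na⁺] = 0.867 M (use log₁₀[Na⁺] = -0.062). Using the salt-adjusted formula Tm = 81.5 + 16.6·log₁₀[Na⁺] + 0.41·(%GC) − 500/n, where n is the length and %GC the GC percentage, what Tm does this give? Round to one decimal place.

84.8°C

Length n = 55. Base counts: T=15, G=10, A=22, C=8
G+C = 18, so %GC = 18/55 × 100 = 32.727%
Salt term: 16.6 × (-0.062) = -1.029
GC term: 0.41 × 32.727 = 13.418; length term: −500/55 = −9.091
Tm = 81.5 + (-1.029) + 13.418 − 9.091 = 84.798 → 84.8°C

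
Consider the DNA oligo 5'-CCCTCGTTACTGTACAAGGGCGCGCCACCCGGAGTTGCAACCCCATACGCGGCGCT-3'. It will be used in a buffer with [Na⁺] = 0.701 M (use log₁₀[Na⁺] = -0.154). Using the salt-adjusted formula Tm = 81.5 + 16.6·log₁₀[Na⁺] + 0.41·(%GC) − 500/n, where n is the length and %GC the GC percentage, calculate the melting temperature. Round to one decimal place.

Length n = 56. Base counts: G=15, T=9, C=22, A=10
G+C = 37, so %GC = 37/56 × 100 = 66.071%
Salt term: 16.6 × (-0.154) = -2.556
GC term: 0.41 × 66.071 = 27.089; length term: −500/56 = −8.929
Tm = 81.5 + (-2.556) + 27.089 − 8.929 = 97.104 → 97.1°C

97.1°C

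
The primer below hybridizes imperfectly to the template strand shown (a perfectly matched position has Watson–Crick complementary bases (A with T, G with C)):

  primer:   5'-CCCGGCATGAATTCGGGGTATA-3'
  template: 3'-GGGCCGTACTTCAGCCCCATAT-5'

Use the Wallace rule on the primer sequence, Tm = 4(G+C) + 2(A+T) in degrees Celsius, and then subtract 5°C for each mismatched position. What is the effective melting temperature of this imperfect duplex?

Primer base counts: A=5, T=5, G=7, C=5 → A+T=10, G+C=12
Perfect-match Tm = 2(10) + 4(12) = 20 + 48 = 68°C
Mismatches (positions where the bases are not complementary): 1 (at position 12)
Effective Tm = 68 − 1×5 = 68 − 5 = 63°C

63°C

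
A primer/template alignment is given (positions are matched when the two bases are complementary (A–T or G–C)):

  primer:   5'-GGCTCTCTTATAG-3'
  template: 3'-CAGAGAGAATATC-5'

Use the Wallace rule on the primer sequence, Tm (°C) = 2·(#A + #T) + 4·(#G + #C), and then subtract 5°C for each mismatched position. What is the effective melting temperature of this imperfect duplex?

Primer base counts: A=2, T=5, G=3, C=3 → A+T=7, G+C=6
Perfect-match Tm = 2(7) + 4(6) = 14 + 24 = 38°C
Mismatches (positions where the bases are not complementary): 1 (at position 2)
Effective Tm = 38 − 1×5 = 38 − 5 = 33°C

33°C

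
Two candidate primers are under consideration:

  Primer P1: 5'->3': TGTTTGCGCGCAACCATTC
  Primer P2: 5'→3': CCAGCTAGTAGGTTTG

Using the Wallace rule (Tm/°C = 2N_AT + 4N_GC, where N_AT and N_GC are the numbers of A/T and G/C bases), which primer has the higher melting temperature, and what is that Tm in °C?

Primer P1, 58°C

Primer P1: A+T=9, G+C=10 → Tm = 2(9)+4(10) = 58°C
Primer P2: A+T=8, G+C=8 → Tm = 2(8)+4(8) = 48°C
58°C vs 48°C → primer P1 is higher.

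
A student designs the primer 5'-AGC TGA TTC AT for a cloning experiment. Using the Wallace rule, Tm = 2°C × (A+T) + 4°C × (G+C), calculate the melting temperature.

30°C

G=2, A=3, C=2, T=4
A+T = 7, G+C = 4
Tm = 4·4 + 2·7 = 16 + 14 = 30°C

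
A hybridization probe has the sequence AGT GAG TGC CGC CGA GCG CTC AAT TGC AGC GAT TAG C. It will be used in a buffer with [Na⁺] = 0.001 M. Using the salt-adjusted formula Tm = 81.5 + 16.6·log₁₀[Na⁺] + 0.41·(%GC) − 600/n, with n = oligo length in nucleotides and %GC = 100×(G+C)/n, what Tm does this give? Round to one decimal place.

39.9°C

Length n = 37. Counting bases: G=12, A=8, C=10, T=7
G+C = 22, so %GC = 22/37 × 100 = 59.459%
Salt term: 16.6 × (-3) = -49.8
GC term: 0.41 × 59.459 = 24.378; length term: −600/37 = −16.216
Tm = 81.5 + (-49.8) + 24.378 − 16.216 = 39.862 → 39.9°C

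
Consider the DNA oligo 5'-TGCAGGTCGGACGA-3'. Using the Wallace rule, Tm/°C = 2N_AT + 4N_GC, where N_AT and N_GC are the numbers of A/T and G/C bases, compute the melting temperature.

46°C

C=3, A=3, T=2, G=6
AT pairs contribute 5, GC pairs contribute 9.
Tm = 2(5) + 4(9) = 10 + 36 = 46°C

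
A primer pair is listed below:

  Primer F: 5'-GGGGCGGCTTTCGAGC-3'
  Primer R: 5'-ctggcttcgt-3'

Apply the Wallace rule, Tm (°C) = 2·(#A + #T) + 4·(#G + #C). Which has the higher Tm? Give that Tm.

Primer F: A+T=4, G+C=12 → Tm = 2(4)+4(12) = 56°C
Primer R: A+T=4, G+C=6 → Tm = 2(4)+4(6) = 32°C
56°C vs 32°C → primer F is higher.

Primer F, 56°C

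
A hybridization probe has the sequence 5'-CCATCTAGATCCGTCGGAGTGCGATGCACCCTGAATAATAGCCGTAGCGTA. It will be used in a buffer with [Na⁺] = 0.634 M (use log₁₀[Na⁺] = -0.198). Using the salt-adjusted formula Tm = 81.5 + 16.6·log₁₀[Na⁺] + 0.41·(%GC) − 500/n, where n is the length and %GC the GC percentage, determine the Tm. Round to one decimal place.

90.1°C

Length n = 51. Counting bases: A=13, T=11, C=14, G=13
G+C = 27, so %GC = 27/51 × 100 = 52.941%
Salt term: 16.6 × (-0.198) = -3.287
GC term: 0.41 × 52.941 = 21.706; length term: −500/51 = −9.804
Tm = 81.5 + (-3.287) + 21.706 − 9.804 = 90.115 → 90.1°C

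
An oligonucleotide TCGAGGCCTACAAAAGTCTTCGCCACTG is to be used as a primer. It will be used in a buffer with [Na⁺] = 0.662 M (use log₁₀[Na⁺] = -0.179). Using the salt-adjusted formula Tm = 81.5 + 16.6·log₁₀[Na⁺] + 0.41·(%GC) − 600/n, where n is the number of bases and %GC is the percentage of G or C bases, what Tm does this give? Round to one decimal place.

Length n = 28. Scanning the sequence gives G=6, A=7, C=9, T=6.
G+C = 15, so %GC = 15/28 × 100 = 53.571%
Salt term: 16.6 × (-0.179) = -2.971
GC term: 0.41 × 53.571 = 21.964; length term: −600/28 = −21.429
Tm = 81.5 + (-2.971) + 21.964 − 21.429 = 79.064 → 79.1°C

79.1°C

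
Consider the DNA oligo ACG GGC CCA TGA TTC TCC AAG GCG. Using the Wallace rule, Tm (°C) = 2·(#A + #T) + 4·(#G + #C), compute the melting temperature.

T=4, A=5, G=7, C=8
AT pairs contribute 9, GC pairs contribute 15.
Tm = 2×9 + 4×15 = 78°C

78°C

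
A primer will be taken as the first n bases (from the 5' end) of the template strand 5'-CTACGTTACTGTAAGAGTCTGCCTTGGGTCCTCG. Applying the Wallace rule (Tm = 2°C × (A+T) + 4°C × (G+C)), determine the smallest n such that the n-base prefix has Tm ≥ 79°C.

n = 27

First 26 bases: CTACGTTACTGTAAGAGTCTGCCTTG → Tm = 76°C (< 79°C)
First 27 bases: CTACGTTACTGTAAGAGTCTGCCTTGG → Tm = 80°C (≥ 79°C)
Each additional base adds 2°C (A/T) or 4°C (G/C), so Tm is non-decreasing in n; n = 27 is the first length to reach 79°C.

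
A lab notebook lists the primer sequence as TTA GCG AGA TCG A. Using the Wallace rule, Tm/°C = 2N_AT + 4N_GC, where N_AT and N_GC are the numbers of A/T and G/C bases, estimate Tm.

Base counts: A=4, C=2, T=3, G=4
A+T = 7, G+C = 6
Tm = 2×7 + 4×6 = 38°C

38°C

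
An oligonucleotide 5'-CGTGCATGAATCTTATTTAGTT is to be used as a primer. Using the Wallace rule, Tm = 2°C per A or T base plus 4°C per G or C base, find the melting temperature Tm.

58°C

C=3, A=5, T=10, G=4
So N_AT = 15 and N_GC = 7.
Tm = 2(15) + 4(7) = 30 + 28 = 58°C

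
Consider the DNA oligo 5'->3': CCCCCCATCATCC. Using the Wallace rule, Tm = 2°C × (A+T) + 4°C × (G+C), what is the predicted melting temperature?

A=2, C=9, G=0, T=2
A+T = 4, G+C = 9
Tm = 2×4 + 4×9 = 44°C

44°C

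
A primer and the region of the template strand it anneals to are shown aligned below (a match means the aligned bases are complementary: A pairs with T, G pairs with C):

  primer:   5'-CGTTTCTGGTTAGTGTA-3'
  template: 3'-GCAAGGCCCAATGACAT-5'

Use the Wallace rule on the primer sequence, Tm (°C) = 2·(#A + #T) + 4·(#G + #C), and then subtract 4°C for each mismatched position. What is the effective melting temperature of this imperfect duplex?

Primer base counts: A=2, T=8, G=5, C=2 → A+T=10, G+C=7
Perfect-match Tm = 2(10) + 4(7) = 20 + 28 = 48°C
Mismatches (positions where the bases are not complementary): 3 (at positions 5, 7, 13)
Effective Tm = 48 − 3×4 = 48 − 12 = 36°C

36°C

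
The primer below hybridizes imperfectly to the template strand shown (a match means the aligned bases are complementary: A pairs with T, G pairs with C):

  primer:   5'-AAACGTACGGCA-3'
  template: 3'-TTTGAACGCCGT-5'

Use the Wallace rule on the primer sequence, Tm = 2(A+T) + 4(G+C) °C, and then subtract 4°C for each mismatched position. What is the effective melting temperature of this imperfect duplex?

28°C

Primer base counts: A=5, T=1, G=3, C=3 → A+T=6, G+C=6
Perfect-match Tm = 2(6) + 4(6) = 12 + 24 = 36°C
Mismatches (positions where the bases are not complementary): 2 (at positions 5, 7)
Effective Tm = 36 − 2×4 = 36 − 8 = 28°C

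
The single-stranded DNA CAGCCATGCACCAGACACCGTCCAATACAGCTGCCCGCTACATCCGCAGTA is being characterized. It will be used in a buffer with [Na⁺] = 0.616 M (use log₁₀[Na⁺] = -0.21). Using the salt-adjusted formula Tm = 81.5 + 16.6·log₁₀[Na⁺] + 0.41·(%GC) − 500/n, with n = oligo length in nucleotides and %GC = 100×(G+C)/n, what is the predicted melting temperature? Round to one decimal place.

Length n = 51. G=9, T=7, A=14, C=21
G+C = 30, so %GC = 30/51 × 100 = 58.824%
Salt term: 16.6 × (-0.21) = -3.486
GC term: 0.41 × 58.824 = 24.118; length term: −500/51 = −9.804
Tm = 81.5 + (-3.486) + 24.118 − 9.804 = 92.328 → 92.3°C

92.3°C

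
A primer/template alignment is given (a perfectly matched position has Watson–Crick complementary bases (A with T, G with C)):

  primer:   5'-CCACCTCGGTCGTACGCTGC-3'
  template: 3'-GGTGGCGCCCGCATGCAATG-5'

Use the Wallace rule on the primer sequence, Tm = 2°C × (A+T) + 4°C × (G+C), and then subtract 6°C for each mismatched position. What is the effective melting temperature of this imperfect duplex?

44°C

Primer base counts: A=2, T=4, G=5, C=9 → A+T=6, G+C=14
Perfect-match Tm = 2(6) + 4(14) = 12 + 56 = 68°C
Mismatches (positions where the bases are not complementary): 4 (at positions 6, 10, 17, 19)
Effective Tm = 68 − 4×6 = 68 − 24 = 44°C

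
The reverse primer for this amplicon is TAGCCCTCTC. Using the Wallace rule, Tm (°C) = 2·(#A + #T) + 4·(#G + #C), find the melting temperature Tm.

Counting bases: C=5, A=1, T=3, G=1
AT pairs contribute 4, GC pairs contribute 6.
Tm = 2(4) + 4(6) = 8 + 24 = 32°C

32°C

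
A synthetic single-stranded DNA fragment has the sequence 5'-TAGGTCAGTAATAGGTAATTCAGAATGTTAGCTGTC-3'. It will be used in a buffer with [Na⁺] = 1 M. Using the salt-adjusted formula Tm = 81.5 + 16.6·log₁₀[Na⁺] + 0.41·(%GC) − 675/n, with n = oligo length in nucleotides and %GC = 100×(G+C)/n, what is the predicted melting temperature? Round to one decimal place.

77.6°C

Length n = 36. Base counts: A=11, G=9, C=4, T=12
G+C = 13, so %GC = 13/36 × 100 = 36.111%
Salt term: 16.6 × (0) = 0
GC term: 0.41 × 36.111 = 14.806; length term: −675/36 = −18.75
Tm = 81.5 + (0) + 14.806 − 18.75 = 77.556 → 77.6°C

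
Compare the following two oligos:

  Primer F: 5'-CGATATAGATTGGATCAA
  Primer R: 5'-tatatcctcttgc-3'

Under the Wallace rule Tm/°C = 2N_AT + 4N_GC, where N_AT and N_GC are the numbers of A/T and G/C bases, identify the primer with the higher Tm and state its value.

Primer F, 48°C

Primer F: A+T=12, G+C=6 → Tm = 2(12)+4(6) = 48°C
Primer R: A+T=8, G+C=5 → Tm = 2(8)+4(5) = 36°C
48°C vs 36°C → primer F is higher.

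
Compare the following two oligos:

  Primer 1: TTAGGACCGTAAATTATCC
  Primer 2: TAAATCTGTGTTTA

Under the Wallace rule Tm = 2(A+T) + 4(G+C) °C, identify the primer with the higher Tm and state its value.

Primer 1, 52°C

Primer 1: A+T=12, G+C=7 → Tm = 2(12)+4(7) = 52°C
Primer 2: A+T=11, G+C=3 → Tm = 2(11)+4(3) = 34°C
52°C vs 34°C → primer 1 is higher.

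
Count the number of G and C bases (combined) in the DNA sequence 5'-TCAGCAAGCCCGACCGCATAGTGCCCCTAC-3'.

19

G=6, A=7, T=4, C=13
G+C = 6 + 13 = 19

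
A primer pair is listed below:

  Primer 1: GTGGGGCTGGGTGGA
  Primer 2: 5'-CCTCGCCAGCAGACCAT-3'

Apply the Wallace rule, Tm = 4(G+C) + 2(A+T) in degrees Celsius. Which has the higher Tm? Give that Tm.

Primer 2, 56°C

Primer 1: A+T=4, G+C=11 → Tm = 2(4)+4(11) = 52°C
Primer 2: A+T=6, G+C=11 → Tm = 2(6)+4(11) = 56°C
52°C vs 56°C → primer 2 is higher.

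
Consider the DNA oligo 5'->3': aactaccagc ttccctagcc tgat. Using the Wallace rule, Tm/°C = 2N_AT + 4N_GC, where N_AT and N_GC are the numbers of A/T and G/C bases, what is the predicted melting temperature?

72°C

Scanning the sequence gives T=6, C=9, A=6, G=3.
AT pairs contribute 12, GC pairs contribute 12.
Tm = 4·12 + 2·12 = 48 + 24 = 72°C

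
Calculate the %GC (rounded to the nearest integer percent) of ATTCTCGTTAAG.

33%

Base counts: C=2, A=3, G=2, T=5
G+C = 2 + 2 = 4 out of 12 bases
%GC = 4/12 × 100 = 33.33% ≈ 33%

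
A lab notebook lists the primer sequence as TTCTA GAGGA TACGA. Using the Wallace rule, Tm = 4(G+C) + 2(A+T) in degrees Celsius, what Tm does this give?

42°C

G=4, C=2, A=5, T=4
AT pairs contribute 9, GC pairs contribute 6.
Tm = 2(9) + 4(6) = 18 + 24 = 42°C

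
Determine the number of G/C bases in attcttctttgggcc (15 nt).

Base counts: A=1, T=7, C=4, G=3
Total G or C: 3 + 4 = 7

7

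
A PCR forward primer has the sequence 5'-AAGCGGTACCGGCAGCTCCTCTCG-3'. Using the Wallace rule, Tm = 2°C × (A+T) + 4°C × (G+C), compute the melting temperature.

A=4, T=4, C=9, G=7
A+T = 8, G+C = 16
Tm = 2×8 + 4×16 = 80°C

80°C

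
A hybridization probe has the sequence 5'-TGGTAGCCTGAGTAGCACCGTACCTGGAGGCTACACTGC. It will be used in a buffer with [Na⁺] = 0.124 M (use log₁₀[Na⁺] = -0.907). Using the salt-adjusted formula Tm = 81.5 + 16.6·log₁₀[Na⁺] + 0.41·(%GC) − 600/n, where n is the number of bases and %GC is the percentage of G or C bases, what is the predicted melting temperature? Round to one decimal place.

Length n = 39. Scanning the sequence gives A=8, C=11, T=8, G=12.
G+C = 23, so %GC = 23/39 × 100 = 58.974%
Salt term: 16.6 × (-0.907) = -15.056
GC term: 0.41 × 58.974 = 24.179; length term: −600/39 = −15.385
Tm = 81.5 + (-15.056) + 24.179 − 15.385 = 75.238 → 75.2°C

75.2°C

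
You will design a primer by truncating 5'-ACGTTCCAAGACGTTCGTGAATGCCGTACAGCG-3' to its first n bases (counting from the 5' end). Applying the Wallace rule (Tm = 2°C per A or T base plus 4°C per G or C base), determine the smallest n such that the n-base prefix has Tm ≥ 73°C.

n = 25

First 24 bases: ACGTTCCAAGACGTTCGTGAATGC → Tm = 72°C (< 73°C)
First 25 bases: ACGTTCCAAGACGTTCGTGAATGCC → Tm = 76°C (≥ 73°C)
Since every base adds ≥2°C, Tm only increases with n, so the threshold is first crossed at n = 25.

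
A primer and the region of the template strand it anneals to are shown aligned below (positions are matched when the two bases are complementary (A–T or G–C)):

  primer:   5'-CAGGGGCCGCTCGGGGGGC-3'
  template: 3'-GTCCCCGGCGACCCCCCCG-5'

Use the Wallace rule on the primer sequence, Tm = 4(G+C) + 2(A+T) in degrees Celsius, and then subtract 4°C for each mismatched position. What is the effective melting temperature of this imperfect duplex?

Primer base counts: A=1, T=1, G=11, C=6 → A+T=2, G+C=17
Perfect-match Tm = 2(2) + 4(17) = 4 + 68 = 72°C
Mismatches (positions where the bases are not complementary): 1 (at position 12)
Effective Tm = 72 − 1×4 = 72 − 4 = 68°C

68°C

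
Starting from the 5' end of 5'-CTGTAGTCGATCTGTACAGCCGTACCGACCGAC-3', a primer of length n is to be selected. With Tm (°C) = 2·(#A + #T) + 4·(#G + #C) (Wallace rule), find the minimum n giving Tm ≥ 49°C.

First 16 bases: CTGTAGTCGATCTGTA → Tm = 46°C (< 49°C)
First 17 bases: CTGTAGTCGATCTGTAC → Tm = 50°C (≥ 49°C)
Each additional base adds 2°C (A/T) or 4°C (G/C), so Tm is non-decreasing in n; n = 17 is the first length to reach 49°C.

n = 17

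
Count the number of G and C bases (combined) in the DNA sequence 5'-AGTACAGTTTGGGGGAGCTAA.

10

Counting bases: A=6, G=8, C=2, T=5
G+C = 8 + 2 = 10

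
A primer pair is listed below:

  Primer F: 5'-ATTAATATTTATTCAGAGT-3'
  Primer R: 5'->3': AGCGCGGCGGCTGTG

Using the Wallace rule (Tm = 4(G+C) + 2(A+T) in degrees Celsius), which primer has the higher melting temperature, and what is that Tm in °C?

Primer R, 54°C

Primer F: A+T=16, G+C=3 → Tm = 2(16)+4(3) = 44°C
Primer R: A+T=3, G+C=12 → Tm = 2(3)+4(12) = 54°C
44°C vs 54°C → primer R is higher.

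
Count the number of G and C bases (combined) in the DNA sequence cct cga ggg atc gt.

Scanning the sequence gives T=3, A=2, C=4, G=5.
Total G or C: 5 + 4 = 9

9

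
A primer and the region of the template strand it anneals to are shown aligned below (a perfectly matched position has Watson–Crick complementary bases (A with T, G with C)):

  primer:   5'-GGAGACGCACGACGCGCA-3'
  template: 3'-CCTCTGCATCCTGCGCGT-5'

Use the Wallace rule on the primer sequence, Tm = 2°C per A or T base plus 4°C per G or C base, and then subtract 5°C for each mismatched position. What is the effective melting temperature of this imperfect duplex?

52°C

Primer base counts: A=5, T=0, G=7, C=6 → A+T=5, G+C=13
Perfect-match Tm = 2(5) + 4(13) = 10 + 52 = 62°C
Mismatches (positions where the bases are not complementary): 2 (at positions 8, 10)
Effective Tm = 62 − 2×5 = 62 − 10 = 52°C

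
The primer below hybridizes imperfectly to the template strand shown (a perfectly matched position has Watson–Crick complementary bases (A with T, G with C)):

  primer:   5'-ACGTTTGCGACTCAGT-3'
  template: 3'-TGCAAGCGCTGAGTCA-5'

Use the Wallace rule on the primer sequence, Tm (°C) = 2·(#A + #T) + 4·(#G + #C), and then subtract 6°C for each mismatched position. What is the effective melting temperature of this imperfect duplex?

42°C

Primer base counts: A=3, T=5, G=4, C=4 → A+T=8, G+C=8
Perfect-match Tm = 2(8) + 4(8) = 16 + 32 = 48°C
Mismatches (positions where the bases are not complementary): 1 (at position 6)
Effective Tm = 48 − 1×6 = 48 − 6 = 42°C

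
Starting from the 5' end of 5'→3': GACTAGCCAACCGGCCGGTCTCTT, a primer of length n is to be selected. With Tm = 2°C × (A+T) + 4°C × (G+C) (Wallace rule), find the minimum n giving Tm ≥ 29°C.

First 9 bases: GACTAGCCA → Tm = 28°C (< 29°C)
First 10 bases: GACTAGCCAA → Tm = 30°C (≥ 29°C)
Each additional base adds 2°C (A/T) or 4°C (G/C), so Tm is non-decreasing in n; n = 10 is the first length to reach 29°C.

n = 10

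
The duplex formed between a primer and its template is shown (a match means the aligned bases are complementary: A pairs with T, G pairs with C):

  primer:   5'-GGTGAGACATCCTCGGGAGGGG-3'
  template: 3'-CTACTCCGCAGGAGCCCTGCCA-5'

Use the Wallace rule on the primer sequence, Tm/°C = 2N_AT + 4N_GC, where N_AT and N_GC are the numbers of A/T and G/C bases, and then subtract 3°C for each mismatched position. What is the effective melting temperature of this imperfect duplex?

Primer base counts: A=4, T=3, G=11, C=4 → A+T=7, G+C=15
Perfect-match Tm = 2(7) + 4(15) = 14 + 60 = 74°C
Mismatches (positions where the bases are not complementary): 5 (at positions 2, 7, 9, 19, 22)
Effective Tm = 74 − 5×3 = 74 − 15 = 59°C

59°C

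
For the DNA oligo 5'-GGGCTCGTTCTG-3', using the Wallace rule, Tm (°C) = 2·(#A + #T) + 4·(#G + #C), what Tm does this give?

G=5, T=4, A=0, C=3
AT pairs contribute 4, GC pairs contribute 8.
Tm = 2(4) + 4(8) = 8 + 32 = 40°C

40°C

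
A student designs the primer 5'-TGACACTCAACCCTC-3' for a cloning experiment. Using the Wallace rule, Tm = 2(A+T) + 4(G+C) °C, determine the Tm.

46°C

Scanning the sequence gives C=7, A=4, T=3, G=1.
AT pairs contribute 7, GC pairs contribute 8.
Tm = 2(7) + 4(8) = 14 + 32 = 46°C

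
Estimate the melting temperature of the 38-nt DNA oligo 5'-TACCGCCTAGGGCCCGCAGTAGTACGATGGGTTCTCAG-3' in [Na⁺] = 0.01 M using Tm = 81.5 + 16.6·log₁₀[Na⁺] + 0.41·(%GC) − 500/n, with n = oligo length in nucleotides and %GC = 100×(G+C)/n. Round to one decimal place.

60.0°C

Length n = 38. Base counts: T=8, G=12, A=7, C=11
G+C = 23, so %GC = 23/38 × 100 = 60.526%
Salt term: 16.6 × (-2) = -33.2
GC term: 0.41 × 60.526 = 24.816; length term: −500/38 = −13.158
Tm = 81.5 + (-33.2) + 24.816 − 13.158 = 59.958 → 60.0°C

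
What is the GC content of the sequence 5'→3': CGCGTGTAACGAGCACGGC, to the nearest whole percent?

68%

Base counts: C=6, T=2, G=7, A=4
G+C = 7 + 6 = 13 out of 19 bases
%GC = 13/19 × 100 = 68.42% ≈ 68%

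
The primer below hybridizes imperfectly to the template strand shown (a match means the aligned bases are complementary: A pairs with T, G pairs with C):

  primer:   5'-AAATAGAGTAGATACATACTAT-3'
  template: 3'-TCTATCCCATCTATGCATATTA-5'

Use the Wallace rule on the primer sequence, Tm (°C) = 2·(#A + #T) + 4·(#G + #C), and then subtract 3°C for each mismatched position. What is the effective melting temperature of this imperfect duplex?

39°C

Primer base counts: A=11, T=6, G=3, C=2 → A+T=17, G+C=5
Perfect-match Tm = 2(17) + 4(5) = 34 + 20 = 54°C
Mismatches (positions where the bases are not complementary): 5 (at positions 2, 7, 16, 19, 20)
Effective Tm = 54 − 5×3 = 54 − 15 = 39°C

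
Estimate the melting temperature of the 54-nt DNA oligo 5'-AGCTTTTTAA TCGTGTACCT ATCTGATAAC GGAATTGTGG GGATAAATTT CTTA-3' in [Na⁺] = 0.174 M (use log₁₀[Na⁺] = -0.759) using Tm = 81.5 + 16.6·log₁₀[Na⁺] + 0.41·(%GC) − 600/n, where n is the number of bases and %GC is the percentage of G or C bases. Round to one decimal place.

Length n = 54. Counting bases: C=7, T=21, A=15, G=11
G+C = 18, so %GC = 18/54 × 100 = 33.333%
Salt term: 16.6 × (-0.759) = -12.599
GC term: 0.41 × 33.333 = 13.667; length term: −600/54 = −11.111
Tm = 81.5 + (-12.599) + 13.667 − 11.111 = 71.457 → 71.5°C

71.5°C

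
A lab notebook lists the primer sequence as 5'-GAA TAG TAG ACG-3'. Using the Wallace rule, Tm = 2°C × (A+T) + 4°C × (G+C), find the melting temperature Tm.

C=1, G=4, T=2, A=5
So N_AT = 7 and N_GC = 5.
Tm = 2×7 + 4×5 = 34°C

34°C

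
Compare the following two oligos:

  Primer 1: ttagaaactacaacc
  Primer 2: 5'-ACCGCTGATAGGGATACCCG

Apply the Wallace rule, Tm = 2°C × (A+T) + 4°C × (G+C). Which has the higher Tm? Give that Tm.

Primer 2, 64°C

Primer 1: A+T=10, G+C=5 → Tm = 2(10)+4(5) = 40°C
Primer 2: A+T=8, G+C=12 → Tm = 2(8)+4(12) = 64°C
40°C vs 64°C → primer 2 is higher.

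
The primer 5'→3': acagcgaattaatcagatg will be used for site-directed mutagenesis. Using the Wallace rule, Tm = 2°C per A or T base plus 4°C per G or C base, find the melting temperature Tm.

52°C

Scanning the sequence gives A=8, G=4, C=3, T=4.
So N_AT = 12 and N_GC = 7.
Tm = 2(12) + 4(7) = 24 + 28 = 52°C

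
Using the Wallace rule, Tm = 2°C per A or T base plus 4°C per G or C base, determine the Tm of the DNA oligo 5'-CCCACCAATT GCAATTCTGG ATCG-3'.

Base counts: G=4, A=6, T=6, C=8
A+T = 12, G+C = 12
Tm = 2(12) + 4(12) = 24 + 48 = 72°C

72°C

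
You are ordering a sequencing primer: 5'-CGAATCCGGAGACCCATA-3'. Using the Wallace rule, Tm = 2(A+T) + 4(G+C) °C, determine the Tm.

56°C

C=6, G=4, T=2, A=6
So N_AT = 8 and N_GC = 10.
Tm = 2×8 + 4×10 = 56°C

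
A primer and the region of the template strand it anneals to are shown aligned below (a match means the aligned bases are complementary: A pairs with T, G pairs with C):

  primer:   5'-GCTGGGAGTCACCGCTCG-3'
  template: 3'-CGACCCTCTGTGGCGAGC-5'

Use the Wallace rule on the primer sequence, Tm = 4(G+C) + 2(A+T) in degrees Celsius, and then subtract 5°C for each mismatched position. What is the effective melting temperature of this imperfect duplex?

Primer base counts: A=2, T=3, G=7, C=6 → A+T=5, G+C=13
Perfect-match Tm = 2(5) + 4(13) = 10 + 52 = 62°C
Mismatches (positions where the bases are not complementary): 1 (at position 9)
Effective Tm = 62 − 1×5 = 62 − 5 = 57°C

57°C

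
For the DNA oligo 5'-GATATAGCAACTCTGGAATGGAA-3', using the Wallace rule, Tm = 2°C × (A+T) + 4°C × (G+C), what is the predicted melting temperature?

64°C

T=5, A=9, C=3, G=6
AT pairs contribute 14, GC pairs contribute 9.
Tm = 2(14) + 4(9) = 28 + 36 = 64°C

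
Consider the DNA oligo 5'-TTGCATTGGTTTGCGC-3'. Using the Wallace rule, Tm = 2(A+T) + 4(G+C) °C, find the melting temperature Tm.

A=1, C=3, T=7, G=5
A+T = 8, G+C = 8
Tm = 4·8 + 2·8 = 32 + 16 = 48°C

48°C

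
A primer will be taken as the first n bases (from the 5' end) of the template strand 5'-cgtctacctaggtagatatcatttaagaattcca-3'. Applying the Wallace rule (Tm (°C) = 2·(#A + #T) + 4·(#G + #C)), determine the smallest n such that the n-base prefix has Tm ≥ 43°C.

First 14 bases: CGTCTACCTAGGTA → Tm = 42°C (< 43°C)
First 15 bases: CGTCTACCTAGGTAG → Tm = 46°C (≥ 43°C)
Each additional base adds 2°C (A/T) or 4°C (G/C), so Tm is non-decreasing in n; n = 15 is the first length to reach 43°C.

n = 15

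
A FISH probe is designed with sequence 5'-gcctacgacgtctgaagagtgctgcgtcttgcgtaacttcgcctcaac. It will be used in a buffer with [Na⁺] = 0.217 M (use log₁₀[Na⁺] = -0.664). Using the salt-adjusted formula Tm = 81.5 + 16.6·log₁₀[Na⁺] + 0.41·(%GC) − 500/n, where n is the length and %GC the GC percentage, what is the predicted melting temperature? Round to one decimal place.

Length n = 48. Counting bases: C=15, G=12, T=12, A=9
G+C = 27, so %GC = 27/48 × 100 = 56.25%
Salt term: 16.6 × (-0.664) = -11.022
GC term: 0.41 × 56.25 = 23.062; length term: −500/48 = −10.417
Tm = 81.5 + (-11.022) + 23.062 − 10.417 = 83.123 → 83.1°C

83.1°C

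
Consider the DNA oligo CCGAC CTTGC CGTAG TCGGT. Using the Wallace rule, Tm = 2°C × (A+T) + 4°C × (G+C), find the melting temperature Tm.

G=6, C=7, T=5, A=2
So N_AT = 7 and N_GC = 13.
Tm = 4·13 + 2·7 = 52 + 14 = 66°C

66°C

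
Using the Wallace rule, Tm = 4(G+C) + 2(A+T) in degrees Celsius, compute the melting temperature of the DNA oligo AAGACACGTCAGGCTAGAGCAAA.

Scanning the sequence gives G=6, A=10, T=2, C=5.
AT pairs contribute 12, GC pairs contribute 11.
Tm = 2×12 + 4×11 = 68°C

68°C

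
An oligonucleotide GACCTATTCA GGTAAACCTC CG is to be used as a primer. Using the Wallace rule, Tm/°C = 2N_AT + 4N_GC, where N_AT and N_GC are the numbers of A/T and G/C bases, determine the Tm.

Base counts: G=4, A=6, C=7, T=5
So N_AT = 11 and N_GC = 11.
Tm = 4·11 + 2·11 = 44 + 22 = 66°C

66°C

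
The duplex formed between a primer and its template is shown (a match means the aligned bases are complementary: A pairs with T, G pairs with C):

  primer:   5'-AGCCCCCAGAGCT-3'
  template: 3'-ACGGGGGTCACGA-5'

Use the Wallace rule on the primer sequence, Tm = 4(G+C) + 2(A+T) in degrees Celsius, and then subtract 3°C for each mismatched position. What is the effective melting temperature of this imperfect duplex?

38°C

Primer base counts: A=3, T=1, G=3, C=6 → A+T=4, G+C=9
Perfect-match Tm = 2(4) + 4(9) = 8 + 36 = 44°C
Mismatches (positions where the bases are not complementary): 2 (at positions 1, 10)
Effective Tm = 44 − 2×3 = 44 − 6 = 38°C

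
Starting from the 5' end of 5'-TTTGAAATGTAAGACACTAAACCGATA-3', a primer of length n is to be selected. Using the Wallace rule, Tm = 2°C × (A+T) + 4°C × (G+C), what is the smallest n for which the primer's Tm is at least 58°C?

n = 23

First 22 bases: TTTGAAATGTAAGACACTAAAC → Tm = 56°C (< 58°C)
First 23 bases: TTTGAAATGTAAGACACTAAACC → Tm = 60°C (≥ 58°C)
Since every base adds ≥2°C, Tm only increases with n, so the threshold is first crossed at n = 23.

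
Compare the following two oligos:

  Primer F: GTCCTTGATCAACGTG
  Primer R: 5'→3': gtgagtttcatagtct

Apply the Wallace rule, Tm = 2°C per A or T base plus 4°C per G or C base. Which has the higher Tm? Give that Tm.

Primer F: A+T=8, G+C=8 → Tm = 2(8)+4(8) = 48°C
Primer R: A+T=10, G+C=6 → Tm = 2(10)+4(6) = 44°C
48°C vs 44°C → primer F is higher.

Primer F, 48°C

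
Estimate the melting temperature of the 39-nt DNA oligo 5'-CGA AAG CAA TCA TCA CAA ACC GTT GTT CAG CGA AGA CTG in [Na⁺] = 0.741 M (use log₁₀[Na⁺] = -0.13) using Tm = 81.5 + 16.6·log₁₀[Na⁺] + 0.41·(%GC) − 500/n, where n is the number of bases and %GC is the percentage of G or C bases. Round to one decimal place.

85.4°C

Length n = 39. Base counts: A=14, C=10, T=7, G=8
G+C = 18, so %GC = 18/39 × 100 = 46.154%
Salt term: 16.6 × (-0.13) = -2.158
GC term: 0.41 × 46.154 = 18.923; length term: −500/39 = −12.821
Tm = 81.5 + (-2.158) + 18.923 − 12.821 = 85.444 → 85.4°C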